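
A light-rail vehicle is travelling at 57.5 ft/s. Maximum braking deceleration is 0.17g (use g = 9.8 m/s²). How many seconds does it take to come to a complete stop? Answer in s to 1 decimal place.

57.5 ft/s × 0.3048 = 17.5260 m/s.
a = 0.17 × 9.8 = 1.666 m/s².
Braking time = v/a = 17.5260 / 1.666 = 10.520 s.

Braking time ≈ 10.5 s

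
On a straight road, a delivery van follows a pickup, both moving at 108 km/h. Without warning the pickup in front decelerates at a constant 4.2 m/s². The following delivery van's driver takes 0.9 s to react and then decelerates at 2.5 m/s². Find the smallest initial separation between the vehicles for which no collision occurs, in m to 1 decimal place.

108 km/h ÷ 3.6 = 30.0000 m/s.
Leader travels v²/(2a_L) = 900.000 / 8.400 = 107.143 m before stopping.
Follower covers v·t_r = 30.0000 × 0.9 = 27.000 m while reacting, then v²/(2a_F) = 900.000 / 5.000 = 180.000 m while braking, for a total of 27.000 + 180.000 = 207.000 m.
Since a_F ≤ a_L and the follower starts braking later, the follower is never slower than the leader, so the closest approach is when both have stopped.
Minimum gap = 207.000 − 107.143 = 99.857 m.

Minimum gap ≈ 99.9 m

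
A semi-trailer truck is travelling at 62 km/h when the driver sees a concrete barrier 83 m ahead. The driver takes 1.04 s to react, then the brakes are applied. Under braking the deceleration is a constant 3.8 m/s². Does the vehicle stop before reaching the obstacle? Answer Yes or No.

62 km/h ÷ 3.6 = 17.2222 m/s.
Reaction distance = 17.2222 × 1.04 = 17.911 m.
Braking distance = v²/(2a) = 296.604 / 7.600 = 39.027 m.
Total stopping distance = 17.911 + 39.027 = 56.938 m, vs 83 m available — it stops with 83 − 56.938 = 26.062 m to spare.

Yes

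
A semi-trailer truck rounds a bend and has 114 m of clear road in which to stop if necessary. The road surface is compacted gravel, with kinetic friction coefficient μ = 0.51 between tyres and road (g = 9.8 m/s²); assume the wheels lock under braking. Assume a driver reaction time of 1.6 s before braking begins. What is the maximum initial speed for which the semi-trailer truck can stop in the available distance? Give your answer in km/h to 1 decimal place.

Maximum speed ≈ 96.1 km/h

a = μg = 0.51 × 9.8 = 4.998 m/s².
Stopping distance: v·t_r + v²/(2a) = 114 with t_r = 1.6 s and a = 4.998 m/s².
So v² + 15.994 v − 1139.54 = 0.
Positive root: v = −a·t_r + √((a·t_r)² + 2a·d) = −7.997 + √(63.952 + 1139.54) = 26.6944 m/s.
26.6944 m/s × 3.6 = 96.100 km/h.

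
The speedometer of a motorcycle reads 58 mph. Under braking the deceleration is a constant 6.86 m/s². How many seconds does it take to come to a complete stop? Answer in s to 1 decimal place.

Braking time ≈ 3.8 s

58 mph × 0.44704 = 25.9283 m/s.
Braking time = v/a = 25.9283 / 6.860 = 3.780 s.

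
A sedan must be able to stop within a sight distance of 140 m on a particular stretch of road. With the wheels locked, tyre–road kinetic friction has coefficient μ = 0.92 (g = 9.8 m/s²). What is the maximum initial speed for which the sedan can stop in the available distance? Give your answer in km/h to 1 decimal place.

Maximum speed ≈ 180.9 km/h

a = μg = 0.92 × 9.8 = 9.016 m/s².
v²/(2a) = d ⇒ v = √(2 × 9.016 × 140) = √2524.48 = 50.2442 m/s.
50.2442 m/s × 3.6 = 180.879 km/h.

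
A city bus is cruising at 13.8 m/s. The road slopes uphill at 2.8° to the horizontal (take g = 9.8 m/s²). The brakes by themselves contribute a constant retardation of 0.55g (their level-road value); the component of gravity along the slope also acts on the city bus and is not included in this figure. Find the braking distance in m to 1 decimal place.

a = 0.55 × 9.8 = 5.390 m/s².
Gravity along the uphill slope adds to the braking deceleration: a_eff = 5.390 + 9.8·sin 2.8° = 5.390 + 0.479 = 5.869 m/s².
Braking distance = v²/(2a) = 13.8000² / (2 × 5.869) = 190.440 / 11.738 = 16.224 m.

Braking distance ≈ 16.2 m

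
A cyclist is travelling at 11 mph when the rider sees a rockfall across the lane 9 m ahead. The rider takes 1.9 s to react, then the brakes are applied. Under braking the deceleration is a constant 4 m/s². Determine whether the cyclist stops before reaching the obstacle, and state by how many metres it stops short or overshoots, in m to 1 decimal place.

No — it overshoots by 3.4 m

11 mph × 0.44704 = 4.9174 m/s.
Reaction distance = 4.9174 × 1.9 = 9.343 m.
Braking distance = v²/(2a) = 24.181 / 8.000 = 3.023 m.
Total stopping distance = 9.343 + 3.023 = 12.366 m, vs 9 m available — it cannot stop in time and overshoots by 12.366 − 9 = 3.366 m.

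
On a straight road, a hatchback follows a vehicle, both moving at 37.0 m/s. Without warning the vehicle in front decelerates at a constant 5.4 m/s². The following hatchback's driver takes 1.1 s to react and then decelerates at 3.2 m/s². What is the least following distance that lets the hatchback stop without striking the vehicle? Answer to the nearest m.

Leader travels v²/(2a_L) = 1369.000 / 10.800 = 126.759 m before stopping.
Follower covers v·t_r = 37.0000 × 1.1 = 40.700 m while reacting, then v²/(2a_F) = 1369.000 / 6.400 = 213.906 m while braking, for a total of 40.700 + 213.906 = 254.606 m.
Since a_F ≤ a_L and the follower starts braking later, the follower is never slower than the leader, so the closest approach is when both have stopped.
Minimum gap = 254.606 − 126.759 = 127.847 m.

Minimum gap ≈ 128 m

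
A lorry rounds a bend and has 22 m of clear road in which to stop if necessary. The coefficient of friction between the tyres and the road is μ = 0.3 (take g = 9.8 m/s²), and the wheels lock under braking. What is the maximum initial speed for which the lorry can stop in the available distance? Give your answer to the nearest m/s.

a = μg = 0.3 × 9.8 = 2.940 m/s².
v²/(2a) = d ⇒ v = √(2 × 2.940 × 22) = √129.36 = 11.3737 m/s.

Maximum speed ≈ 11 m/s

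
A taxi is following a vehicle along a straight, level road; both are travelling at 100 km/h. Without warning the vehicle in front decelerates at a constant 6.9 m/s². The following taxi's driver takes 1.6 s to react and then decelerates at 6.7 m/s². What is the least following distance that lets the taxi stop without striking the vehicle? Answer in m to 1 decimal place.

Minimum gap ≈ 46.1 m

100 km/h ÷ 3.6 = 27.7778 m/s.
Leader travels v²/(2a_L) = 771.606 / 13.800 = 55.913 m before stopping.
Follower covers v·t_r = 27.7778 × 1.6 = 44.444 m while reacting, then v²/(2a_F) = 771.606 / 13.400 = 57.583 m while braking, for a total of 44.444 + 57.583 = 102.027 m.
Since a_F ≤ a_L and the follower starts braking later, the follower is never slower than the leader, so the closest approach is when both have stopped.
Minimum gap = 102.027 − 55.913 = 46.114 m.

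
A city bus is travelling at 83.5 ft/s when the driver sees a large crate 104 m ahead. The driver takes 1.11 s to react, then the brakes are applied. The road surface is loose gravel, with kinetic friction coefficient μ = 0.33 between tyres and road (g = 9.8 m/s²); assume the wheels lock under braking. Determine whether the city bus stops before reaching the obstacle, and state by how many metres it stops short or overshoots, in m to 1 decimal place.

No — it overshoots by 24.4 m

83.5 ft/s × 0.3048 = 25.4508 m/s.
a = μg = 0.33 × 9.8 = 3.234 m/s².
Reaction distance = 25.4508 × 1.11 = 28.250 m.
Braking distance = v²/(2a) = 647.743 / 6.468 = 100.146 m.
Total stopping distance = 28.250 + 100.146 = 128.396 m, vs 104 m available — it cannot stop in time and overshoots by 128.396 − 104 = 24.396 m.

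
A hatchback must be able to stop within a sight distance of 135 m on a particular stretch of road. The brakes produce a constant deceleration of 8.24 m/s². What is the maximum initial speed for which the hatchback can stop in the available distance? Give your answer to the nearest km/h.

v²/(2a) = d ⇒ v = √(2 × 8.240 × 135) = √2224.80 = 47.1678 m/s.
47.1678 m/s × 3.6 = 169.804 km/h.

Maximum speed ≈ 170 km/h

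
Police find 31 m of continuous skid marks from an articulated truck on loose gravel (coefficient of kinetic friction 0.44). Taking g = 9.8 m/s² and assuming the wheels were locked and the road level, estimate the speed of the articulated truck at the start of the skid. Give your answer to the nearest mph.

Initial speed ≈ 37 mph

Deceleration a = μg = 0.44 × 9.8 = 4.312 m/s².
v = √(2a·d) = √(2 × 4.312 × 31) = √267.344 = 16.3507 m/s.
= 16.3507 ÷ 0.44704 = 36.575 mph.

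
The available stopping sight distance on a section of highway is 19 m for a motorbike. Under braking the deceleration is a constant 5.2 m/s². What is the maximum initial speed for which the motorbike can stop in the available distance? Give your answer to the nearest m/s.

v²/(2a) = d ⇒ v = √(2 × 5.200 × 19) = √197.60 = 14.0570 m/s.

Maximum speed ≈ 14 m/s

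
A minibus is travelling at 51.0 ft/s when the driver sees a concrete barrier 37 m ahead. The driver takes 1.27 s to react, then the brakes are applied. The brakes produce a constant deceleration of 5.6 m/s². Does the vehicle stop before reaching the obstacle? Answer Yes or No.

No

51 ft/s × 0.3048 = 15.5448 m/s.
Reaction distance = 15.5448 × 1.27 = 19.742 m.
Braking distance = v²/(2a) = 241.641 / 11.200 = 21.575 m.
Total stopping distance = 19.742 + 21.575 = 41.317 m, vs 37 m available — it cannot stop in time and overshoots by 41.317 − 37 = 4.317 m.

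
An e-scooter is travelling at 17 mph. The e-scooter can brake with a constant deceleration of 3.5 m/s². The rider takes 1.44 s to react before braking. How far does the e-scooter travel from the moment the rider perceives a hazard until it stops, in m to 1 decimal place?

17 mph × 0.44704 = 7.5997 m/s.
Reaction distance = v·t_r = 7.5997 × 1.44 = 10.944 m.
Braking distance = v²/(2a) = 7.5997² / (2 × 3.500) = 57.755 / 7.000 = 8.251 m.
Total = 10.944 + 8.251 = 19.195 m.

Total stopping distance ≈ 19.2 m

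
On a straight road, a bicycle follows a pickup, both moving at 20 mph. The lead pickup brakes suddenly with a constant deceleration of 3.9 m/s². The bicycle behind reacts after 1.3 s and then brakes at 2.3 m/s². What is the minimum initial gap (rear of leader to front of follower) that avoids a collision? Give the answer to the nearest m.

Minimum gap ≈ 19 m

20 mph × 0.44704 = 8.9408 m/s.
Leader travels v²/(2a_L) = 79.938 / 7.800 = 10.248 m before stopping.
Follower covers v·t_r = 8.9408 × 1.3 = 11.623 m while reacting, then v²/(2a_F) = 79.938 / 4.600 = 17.378 m while braking, for a total of 11.623 + 17.378 = 29.001 m.
Since a_F ≤ a_L and the follower starts braking later, the follower is never slower than the leader, so the closest approach is when both have stopped.
Minimum gap = 29.001 − 10.248 = 18.753 m.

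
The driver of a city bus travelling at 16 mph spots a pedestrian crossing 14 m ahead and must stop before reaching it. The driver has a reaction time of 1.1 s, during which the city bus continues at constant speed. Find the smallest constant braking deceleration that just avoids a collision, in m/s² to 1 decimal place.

Required deceleration ≈ 4.2 m/s²

16 mph × 0.44704 = 7.1526 m/s.
Distance covered during reaction = 7.1526 × 1.1 = 7.868 m.
Distance available for braking: 14 − 7.868 = 6.132 m.
v² = 2a·d ⇒ a = v²/(2d) = 7.1526² / (2 × 6.132) = 51.160 / 12.264 = 4.1716 m/s².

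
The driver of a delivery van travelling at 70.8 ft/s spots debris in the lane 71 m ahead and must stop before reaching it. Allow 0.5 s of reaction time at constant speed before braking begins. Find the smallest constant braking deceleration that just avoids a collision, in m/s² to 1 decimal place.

Required deceleration ≈ 3.9 m/s²

70.8 ft/s × 0.3048 = 21.5798 m/s.
Distance covered during reaction = 21.5798 × 0.5 = 10.790 m.
Distance available for braking: 71 − 10.790 = 60.210 m.
v² = 2a·d ⇒ a = v²/(2d) = 21.5798² / (2 × 60.210) = 465.688 / 120.420 = 3.8672 m/s².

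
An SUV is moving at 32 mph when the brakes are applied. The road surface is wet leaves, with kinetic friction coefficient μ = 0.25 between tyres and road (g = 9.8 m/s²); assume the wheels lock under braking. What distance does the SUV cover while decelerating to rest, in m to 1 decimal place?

32 mph × 0.44704 = 14.3053 m/s.
a = μg = 0.25 × 9.8 = 2.450 m/s².
Braking distance = v²/(2a) = 14.3053² / (2 × 2.450) = 204.642 / 4.900 = 41.764 m.

Braking distance ≈ 41.8 m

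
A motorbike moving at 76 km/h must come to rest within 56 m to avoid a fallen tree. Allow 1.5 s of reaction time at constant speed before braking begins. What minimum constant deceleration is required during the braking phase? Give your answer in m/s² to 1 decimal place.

Required deceleration ≈ 9.2 m/s²

76 km/h ÷ 3.6 = 21.1111 m/s.
Distance covered during reaction = 21.1111 × 1.5 = 31.667 m.
Distance available for braking: 56 − 31.667 = 24.333 m.
v² = 2a·d ⇒ a = v²/(2d) = 21.1111² / (2 × 24.333) = 445.679 / 48.666 = 9.1579 m/s².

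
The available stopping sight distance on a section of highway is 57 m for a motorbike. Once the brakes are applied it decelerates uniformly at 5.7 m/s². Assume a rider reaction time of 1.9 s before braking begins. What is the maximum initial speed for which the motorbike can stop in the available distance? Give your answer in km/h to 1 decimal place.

Stopping distance: v·t_r + v²/(2a) = 57 with t_r = 1.9 s and a = 5.700 m/s².
So v² + 21.660 v − 649.80 = 0.
Positive root: v = −a·t_r + √((a·t_r)² + 2a·d) = −10.830 + √(117.289 + 649.80) = 16.8664 m/s.
16.8664 m/s × 3.6 = 60.719 km/h.

Maximum speed ≈ 60.7 km/h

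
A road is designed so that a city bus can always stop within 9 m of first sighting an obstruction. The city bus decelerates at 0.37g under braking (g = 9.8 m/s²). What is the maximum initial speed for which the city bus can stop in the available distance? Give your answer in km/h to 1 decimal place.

a = 0.37 × 9.8 = 3.626 m/s².
v²/(2a) = d ⇒ v = √(2 × 3.626 × 9) = √65.27 = 8.0790 m/s.
8.0790 m/s × 3.6 = 29.084 km/h.

Maximum speed ≈ 29.1 km/h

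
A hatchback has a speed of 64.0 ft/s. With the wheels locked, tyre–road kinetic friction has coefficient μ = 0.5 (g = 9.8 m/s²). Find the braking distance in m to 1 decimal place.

Braking distance ≈ 38.8 m

64 ft/s × 0.3048 = 19.5072 m/s.
a = μg = 0.5 × 9.8 = 4.900 m/s².
Braking distance = v²/(2a) = 19.5072² / (2 × 4.900) = 380.531 / 9.800 = 38.830 m.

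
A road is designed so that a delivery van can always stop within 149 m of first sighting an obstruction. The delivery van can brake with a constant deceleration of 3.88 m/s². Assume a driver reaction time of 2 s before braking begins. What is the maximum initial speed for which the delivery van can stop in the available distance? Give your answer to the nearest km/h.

Stopping distance: v·t_r + v²/(2a) = 149 with t_r = 2 s and a = 3.880 m/s².
So v² + 15.520 v − 1156.24 = 0.
Positive root: v = −a·t_r + √((a·t_r)² + 2a·d) = −7.760 + √(60.218 + 1156.24) = 27.1178 m/s.
27.1178 m/s × 3.6 = 97.624 km/h.

Maximum speed ≈ 98 km/h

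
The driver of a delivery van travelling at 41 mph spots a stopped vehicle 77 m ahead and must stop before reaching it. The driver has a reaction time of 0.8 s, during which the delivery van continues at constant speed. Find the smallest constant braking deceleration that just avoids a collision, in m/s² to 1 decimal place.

Required deceleration ≈ 2.7 m/s²

41 mph × 0.44704 = 18.3286 m/s.
Distance covered during reaction = 18.3286 × 0.8 = 14.663 m.
Distance available for braking: 77 − 14.663 = 62.337 m.
v² = 2a·d ⇒ a = v²/(2d) = 18.3286² / (2 × 62.337) = 335.938 / 124.674 = 2.6945 m/s².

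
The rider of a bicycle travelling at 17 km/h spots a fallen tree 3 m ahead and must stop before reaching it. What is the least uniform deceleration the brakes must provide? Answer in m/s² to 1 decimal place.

Required deceleration ≈ 3.7 m/s²

17 km/h ÷ 3.6 = 4.7222 m/s.
v² = 2a·d ⇒ a = v²/(2d) = 4.7222² / (2 × 3.000) = 22.299 / 6.000 = 3.7165 m/s².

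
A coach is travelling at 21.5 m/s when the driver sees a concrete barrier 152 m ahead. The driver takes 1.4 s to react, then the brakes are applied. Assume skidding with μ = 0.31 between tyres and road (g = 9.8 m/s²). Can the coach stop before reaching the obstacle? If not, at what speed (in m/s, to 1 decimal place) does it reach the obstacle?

a = μg = 0.31 × 9.8 = 3.038 m/s².
Reaction distance = 21.5000 × 1.4 = 30.100 m.
Braking distance = v²/(2a) = 462.250 / 6.076 = 76.078 m.
Total stopping distance = 30.100 + 76.078 = 106.178 m, vs 152 m available — it stops with 152 − 106.178 = 45.822 m to spare.

Yes — it stops about 45.8 m short of the obstacle, so it never reaches it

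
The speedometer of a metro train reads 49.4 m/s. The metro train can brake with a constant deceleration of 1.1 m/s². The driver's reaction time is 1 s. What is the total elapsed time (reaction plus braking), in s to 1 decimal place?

Braking time = v/a = 49.4000 / 1.100 = 44.909 s.
Total = 1 + 44.909 = 45.909 s.

Total time ≈ 45.9 s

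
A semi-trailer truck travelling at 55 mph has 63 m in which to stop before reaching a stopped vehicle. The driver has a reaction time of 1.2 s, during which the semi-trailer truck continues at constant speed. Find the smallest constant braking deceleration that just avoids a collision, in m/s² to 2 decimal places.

Required deceleration ≈ 9.02 m/s²

55 mph × 0.44704 = 24.5872 m/s.
Distance covered during reaction = 24.5872 × 1.2 = 29.505 m.
Distance available for braking: 63 − 29.505 = 33.495 m.
v² = 2a·d ⇒ a = v²/(2d) = 24.5872² / (2 × 33.495) = 604.530 / 66.990 = 9.0242 m/s².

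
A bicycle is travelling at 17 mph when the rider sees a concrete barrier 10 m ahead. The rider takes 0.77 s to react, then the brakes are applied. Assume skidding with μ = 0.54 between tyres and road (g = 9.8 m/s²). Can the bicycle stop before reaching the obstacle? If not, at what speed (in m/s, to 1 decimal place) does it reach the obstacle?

17 mph × 0.44704 = 7.5997 m/s.
a = μg = 0.54 × 9.8 = 5.292 m/s².
Reaction distance = 7.5997 × 0.77 = 5.852 m.
Braking distance needed to stop: v²/(2a) = 57.755 / 10.584 = 5.457 m, so total needed = 5.852 + 5.457 = 11.309 m > 10 m — it cannot stop.
Distance remaining when braking begins: 10 − 5.852 = 4.148 m.
v² = v₀² − 2a·d = 57.755 − 2 × 5.292 × 4.148 = 13.853 m²/s².
v = √13.853 = 3.722 m/s.

No — it strikes the obstacle at 3.7 m/s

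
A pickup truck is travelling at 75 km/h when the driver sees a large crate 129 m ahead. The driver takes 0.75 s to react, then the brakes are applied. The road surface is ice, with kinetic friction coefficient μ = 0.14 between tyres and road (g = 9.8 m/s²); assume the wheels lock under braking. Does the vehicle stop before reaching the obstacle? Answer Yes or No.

No

75 km/h ÷ 3.6 = 20.8333 m/s.
a = μg = 0.14 × 9.8 = 1.372 m/s².
Reaction distance = 20.8333 × 0.75 = 15.625 m.
Braking distance = v²/(2a) = 434.026 / 2.744 = 158.173 m.
Total stopping distance = 15.625 + 158.173 = 173.798 m, vs 129 m available — it cannot stop in time and overshoots by 173.798 − 129 = 44.798 m.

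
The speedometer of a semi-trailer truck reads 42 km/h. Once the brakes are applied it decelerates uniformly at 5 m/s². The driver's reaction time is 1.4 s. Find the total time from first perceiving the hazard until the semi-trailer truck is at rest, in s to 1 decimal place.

Total time ≈ 3.7 s

42 km/h ÷ 3.6 = 11.6667 m/s.
Braking time = v/a = 11.6667 / 5.000 = 2.333 s.
Total = 1.4 + 2.333 = 3.733 s.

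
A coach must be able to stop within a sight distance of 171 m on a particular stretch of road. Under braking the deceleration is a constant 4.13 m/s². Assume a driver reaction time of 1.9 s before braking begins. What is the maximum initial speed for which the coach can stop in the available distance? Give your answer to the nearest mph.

Stopping distance: v·t_r + v²/(2a) = 171 with t_r = 1.9 s and a = 4.130 m/s².
So v² + 15.694 v − 1412.46 = 0.
Positive root: v = −a·t_r + √((a·t_r)² + 2a·d) = −7.847 + √(61.575 + 1412.46) = 30.5462 m/s.
30.5462 m/s ÷ 0.44704 = 68.330 mph.

Maximum speed ≈ 68 mph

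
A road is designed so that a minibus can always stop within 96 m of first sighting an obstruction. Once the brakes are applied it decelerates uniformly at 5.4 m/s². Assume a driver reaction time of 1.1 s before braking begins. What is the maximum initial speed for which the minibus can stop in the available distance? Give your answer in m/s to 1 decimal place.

Maximum speed ≈ 26.8 m/s

Stopping distance: v·t_r + v²/(2a) = 96 with t_r = 1.1 s and a = 5.400 m/s².
So v² + 11.880 v − 1036.80 = 0.
Positive root: v = −a·t_r + √((a·t_r)² + 2a·d) = −5.940 + √(35.284 + 1036.80) = 26.8027 m/s.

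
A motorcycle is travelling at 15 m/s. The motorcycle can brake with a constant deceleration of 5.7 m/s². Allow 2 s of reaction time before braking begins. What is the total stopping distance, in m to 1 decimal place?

Total stopping distance ≈ 49.7 m

Reaction distance = v·t_r = 15.0000 × 2 = 30.000 m.
Braking distance = v²/(2a) = 15.0000² / (2 × 5.700) = 225.000 / 11.400 = 19.737 m.
Total = 30.000 + 19.737 = 49.737 m.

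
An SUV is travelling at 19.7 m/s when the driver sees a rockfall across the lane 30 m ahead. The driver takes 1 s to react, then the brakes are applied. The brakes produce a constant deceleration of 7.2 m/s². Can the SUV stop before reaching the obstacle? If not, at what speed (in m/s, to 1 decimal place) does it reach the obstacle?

No — it strikes the obstacle at 15.5 m/s

Reaction distance = 19.7000 × 1 = 19.700 m.
Braking distance needed to stop: v²/(2a) = 388.090 / 14.400 = 26.951 m, so total needed = 19.700 + 26.951 = 46.651 m > 30 m — it cannot stop.
Distance remaining when braking begins: 30 − 19.700 = 10.300 m.
v² = v₀² − 2a·d = 388.090 − 2 × 7.200 × 10.300 = 239.770 m²/s².
v = √239.770 = 15.485 m/s.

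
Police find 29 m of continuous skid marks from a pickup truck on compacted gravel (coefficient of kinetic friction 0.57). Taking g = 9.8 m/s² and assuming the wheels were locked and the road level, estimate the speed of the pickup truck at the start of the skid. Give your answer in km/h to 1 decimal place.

Deceleration a = μg = 0.57 × 9.8 = 5.586 m/s².
v = √(2a·d) = √(2 × 5.586 × 29) = √323.988 = 17.9997 m/s.
= 17.9997 × 3.6 = 64.799 km/h.

Initial speed ≈ 64.8 km/h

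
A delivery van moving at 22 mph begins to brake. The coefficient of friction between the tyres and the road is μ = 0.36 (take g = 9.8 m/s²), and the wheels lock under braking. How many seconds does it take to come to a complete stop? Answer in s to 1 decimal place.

Braking time ≈ 2.8 s

22 mph × 0.44704 = 9.8349 m/s.
a = μg = 0.36 × 9.8 = 3.528 m/s².
Braking time = v/a = 9.8349 / 3.528 = 2.788 s.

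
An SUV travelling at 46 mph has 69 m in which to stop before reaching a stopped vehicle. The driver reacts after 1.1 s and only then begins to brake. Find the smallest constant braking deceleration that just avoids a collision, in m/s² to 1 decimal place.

46 mph × 0.44704 = 20.5638 m/s.
Distance covered during reaction = 20.5638 × 1.1 = 22.620 m.
Distance available for braking: 69 − 22.620 = 46.380 m.
v² = 2a·d ⇒ a = v²/(2d) = 20.5638² / (2 × 46.380) = 422.870 / 92.760 = 4.5588 m/s².

Required deceleration ≈ 4.6 m/s²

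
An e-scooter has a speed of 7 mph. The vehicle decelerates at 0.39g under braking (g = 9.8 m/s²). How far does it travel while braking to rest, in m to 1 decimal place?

Braking distance ≈ 1.3 m

7 mph × 0.44704 = 3.1293 m/s.
a = 0.39 × 9.8 = 3.822 m/s².
Braking distance = v²/(2a) = 3.1293² / (2 × 3.822) = 9.793 / 7.644 = 1.281 m.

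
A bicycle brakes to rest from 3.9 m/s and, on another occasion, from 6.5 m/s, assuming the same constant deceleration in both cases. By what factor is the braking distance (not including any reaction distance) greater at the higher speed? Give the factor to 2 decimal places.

Braking distance d = v²/(2a), so with a fixed, d ∝ v².
Factor = (6.5/3.9)² = 1.6667² = 2.7779.

Factor ≈ 2.78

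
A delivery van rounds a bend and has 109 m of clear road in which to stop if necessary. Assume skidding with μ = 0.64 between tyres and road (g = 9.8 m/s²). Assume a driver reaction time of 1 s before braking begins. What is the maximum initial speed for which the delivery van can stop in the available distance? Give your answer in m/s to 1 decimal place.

a = μg = 0.64 × 9.8 = 6.272 m/s².
Stopping distance: v·t_r + v²/(2a) = 109 with t_r = 1 s and a = 6.272 m/s².
So v² + 12.544 v − 1367.30 = 0.
Positive root: v = −a·t_r + √((a·t_r)² + 2a·d) = −6.272 + √(39.338 + 1367.30) = 31.2332 m/s.

Maximum speed ≈ 31.2 m/s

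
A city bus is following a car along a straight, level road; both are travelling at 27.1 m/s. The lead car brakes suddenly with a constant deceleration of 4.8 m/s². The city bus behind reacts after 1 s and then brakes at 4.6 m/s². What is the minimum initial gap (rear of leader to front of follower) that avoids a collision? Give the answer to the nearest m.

Minimum gap ≈ 30 m

Leader travels v²/(2a_L) = 734.410 / 9.600 = 76.501 m before stopping.
Follower covers v·t_r = 27.1000 × 1 = 27.100 m while reacting, then v²/(2a_F) = 734.410 / 9.200 = 79.827 m while braking, for a total of 27.100 + 79.827 = 106.927 m.
Since a_F ≤ a_L and the follower starts braking later, the follower is never slower than the leader, so the closest approach is when both have stopped.
Minimum gap = 106.927 − 76.501 = 30.426 m.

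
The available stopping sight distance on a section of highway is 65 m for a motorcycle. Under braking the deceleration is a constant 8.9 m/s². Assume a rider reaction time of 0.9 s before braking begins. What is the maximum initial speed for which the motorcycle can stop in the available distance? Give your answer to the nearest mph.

Stopping distance: v·t_r + v²/(2a) = 65 with t_r = 0.9 s and a = 8.900 m/s².
So v² + 16.020 v − 1157.00 = 0.
Positive root: v = −a·t_r + √((a·t_r)² + 2a·d) = −8.010 + √(64.160 + 1157.00) = 26.9351 m/s.
26.9351 m/s ÷ 0.44704 = 60.252 mph.

Maximum speed ≈ 60 mph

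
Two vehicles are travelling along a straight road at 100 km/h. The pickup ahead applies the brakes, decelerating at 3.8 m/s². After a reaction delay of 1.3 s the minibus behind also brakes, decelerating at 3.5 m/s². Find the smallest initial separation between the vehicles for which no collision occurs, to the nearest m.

Minimum gap ≈ 45 m

100 km/h ÷ 3.6 = 27.7778 m/s.
Leader travels v²/(2a_L) = 771.606 / 7.600 = 101.527 m before stopping.
Follower covers v·t_r = 27.7778 × 1.3 = 36.111 m while reacting, then v²/(2a_F) = 771.606 / 7.000 = 110.229 m while braking, for a total of 36.111 + 110.229 = 146.340 m.
Since a_F ≤ a_L and the follower starts braking later, the follower is never slower than the leader, so the closest approach is when both have stopped.
Minimum gap = 146.340 − 101.527 = 44.813 m.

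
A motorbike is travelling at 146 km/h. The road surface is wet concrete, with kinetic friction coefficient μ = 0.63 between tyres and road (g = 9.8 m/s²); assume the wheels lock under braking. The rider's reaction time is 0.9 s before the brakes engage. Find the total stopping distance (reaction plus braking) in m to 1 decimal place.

Total stopping distance ≈ 169.7 m

146 km/h ÷ 3.6 = 40.5556 m/s.
a = μg = 0.63 × 9.8 = 6.174 m/s².
Reaction distance = v·t_r = 40.5556 × 0.9 = 36.500 m.
Braking distance = v²/(2a) = 40.5556² / (2 × 6.174) = 1644.757 / 12.348 = 133.200 m.
Total = 36.500 + 133.200 = 169.700 m.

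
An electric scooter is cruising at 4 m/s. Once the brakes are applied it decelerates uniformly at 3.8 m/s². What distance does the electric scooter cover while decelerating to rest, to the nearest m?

Braking distance ≈ 2 m

Braking distance = v²/(2a) = 4.0000² / (2 × 3.800) = 16.000 / 7.600 = 2.105 m.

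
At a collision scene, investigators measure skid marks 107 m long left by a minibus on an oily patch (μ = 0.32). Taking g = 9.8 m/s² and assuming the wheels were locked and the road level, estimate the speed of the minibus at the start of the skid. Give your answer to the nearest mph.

Deceleration a = μg = 0.32 × 9.8 = 3.136 m/s².
v = √(2a·d) = √(2 × 3.136 × 107) = √671.104 = 25.9057 m/s.
= 25.9057 ÷ 0.44704 = 57.949 mph.

Initial speed ≈ 58 mph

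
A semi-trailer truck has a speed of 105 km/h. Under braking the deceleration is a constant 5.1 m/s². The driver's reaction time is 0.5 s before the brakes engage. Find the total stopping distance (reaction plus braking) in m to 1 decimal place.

105 km/h ÷ 3.6 = 29.1667 m/s.
Reaction distance = v·t_r = 29.1667 × 0.5 = 14.583 m.
Braking distance = v²/(2a) = 29.1667² / (2 × 5.100) = 850.696 / 10.200 = 83.402 m.
Total = 14.583 + 83.402 = 97.985 m.

Total stopping distance ≈ 98.0 m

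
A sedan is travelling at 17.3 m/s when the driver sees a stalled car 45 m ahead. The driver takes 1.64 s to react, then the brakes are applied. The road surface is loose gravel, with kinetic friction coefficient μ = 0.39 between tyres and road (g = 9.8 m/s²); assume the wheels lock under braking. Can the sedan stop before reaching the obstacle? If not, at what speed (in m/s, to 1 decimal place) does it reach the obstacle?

a = μg = 0.39 × 9.8 = 3.822 m/s².
Reaction distance = 17.3000 × 1.64 = 28.372 m.
Braking distance needed to stop: v²/(2a) = 299.290 / 7.644 = 39.154 m, so total needed = 28.372 + 39.154 = 67.526 m > 45 m — it cannot stop.
Distance remaining when braking begins: 45 − 28.372 = 16.628 m.
v² = v₀² − 2a·d = 299.290 − 2 × 3.822 × 16.628 = 172.186 m²/s².
v = √172.186 = 13.122 m/s.

No — it strikes the obstacle at 13.1 m/s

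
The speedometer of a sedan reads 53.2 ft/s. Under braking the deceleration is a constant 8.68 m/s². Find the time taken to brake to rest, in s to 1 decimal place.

53.2 ft/s × 0.3048 = 16.2154 m/s.
Braking time = v/a = 16.2154 / 8.680 = 1.868 s.

Braking time ≈ 1.9 s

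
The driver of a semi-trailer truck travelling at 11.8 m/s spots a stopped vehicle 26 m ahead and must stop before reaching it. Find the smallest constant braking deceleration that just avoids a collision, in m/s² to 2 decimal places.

Required deceleration ≈ 2.68 m/s²

v² = 2a·d ⇒ a = v²/(2d) = 11.8000² / (2 × 26.000) = 139.240 / 52.000 = 2.6777 m/s².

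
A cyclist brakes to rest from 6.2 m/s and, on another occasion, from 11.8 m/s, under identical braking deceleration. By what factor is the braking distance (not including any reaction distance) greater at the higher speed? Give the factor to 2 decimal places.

Factor ≈ 3.62

Braking distance d = v²/(2a), so with a fixed, d ∝ v².
Factor = (11.8/6.2)² = 1.9032² = 3.6222.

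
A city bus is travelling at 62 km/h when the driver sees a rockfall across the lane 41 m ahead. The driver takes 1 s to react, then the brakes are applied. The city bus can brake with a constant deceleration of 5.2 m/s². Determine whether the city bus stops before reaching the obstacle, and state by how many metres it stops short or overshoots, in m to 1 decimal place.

No — it overshoots by 4.7 m

62 km/h ÷ 3.6 = 17.2222 m/s.
Reaction distance = 17.2222 × 1 = 17.222 m.
Braking distance = v²/(2a) = 296.604 / 10.400 = 28.520 m.
Total stopping distance = 17.222 + 28.520 = 45.742 m, vs 41 m available — it cannot stop in time and overshoots by 45.742 − 41 = 4.742 m.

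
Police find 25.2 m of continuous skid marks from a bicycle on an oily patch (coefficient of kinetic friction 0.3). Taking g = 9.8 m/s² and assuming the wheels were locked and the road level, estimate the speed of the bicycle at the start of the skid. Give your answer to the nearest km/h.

Initial speed ≈ 44 km/h

Deceleration a = μg = 0.3 × 9.8 = 2.940 m/s².
v = √(2a·d) = √(2 × 2.940 × 25.2) = √148.176 = 12.1728 m/s.
= 12.1728 × 3.6 = 43.822 km/h.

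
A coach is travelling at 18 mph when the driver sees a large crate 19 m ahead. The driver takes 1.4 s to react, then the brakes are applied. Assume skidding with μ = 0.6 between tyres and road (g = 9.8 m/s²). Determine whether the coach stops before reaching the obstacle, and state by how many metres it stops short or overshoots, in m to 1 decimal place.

Yes — it stops 2.2 m short of the obstacle

18 mph × 0.44704 = 8.0467 m/s.
a = μg = 0.6 × 9.8 = 5.880 m/s².
Reaction distance = 8.0467 × 1.4 = 11.265 m.
Braking distance = v²/(2a) = 64.749 / 11.760 = 5.506 m.
Total stopping distance = 11.265 + 5.506 = 16.771 m, vs 19 m available — it stops with 19 − 16.771 = 2.229 m to spare.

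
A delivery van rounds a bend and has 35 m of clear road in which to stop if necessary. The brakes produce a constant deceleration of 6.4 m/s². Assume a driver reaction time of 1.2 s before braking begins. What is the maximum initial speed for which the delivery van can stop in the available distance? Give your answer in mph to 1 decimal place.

Maximum speed ≈ 33.2 mph

Stopping distance: v·t_r + v²/(2a) = 35 with t_r = 1.2 s and a = 6.400 m/s².
So v² + 15.360 v − 448.00 = 0.
Positive root: v = −a·t_r + √((a·t_r)² + 2a·d) = −7.680 + √(58.982 + 448.00) = 14.8363 m/s.
14.8363 m/s ÷ 0.44704 = 33.188 mph.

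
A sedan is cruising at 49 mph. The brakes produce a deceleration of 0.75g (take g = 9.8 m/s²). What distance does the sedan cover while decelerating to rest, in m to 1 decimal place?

49 mph × 0.44704 = 21.9050 m/s.
a = 0.75 × 9.8 = 7.350 m/s².
Braking distance = v²/(2a) = 21.9050² / (2 × 7.350) = 479.829 / 14.700 = 32.641 m.

Braking distance ≈ 32.6 m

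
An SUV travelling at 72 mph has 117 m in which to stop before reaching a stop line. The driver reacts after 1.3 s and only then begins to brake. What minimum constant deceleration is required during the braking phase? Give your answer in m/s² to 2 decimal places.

72 mph × 0.44704 = 32.1869 m/s.
Distance covered during reaction = 32.1869 × 1.3 = 41.843 m.
Distance available for braking: 117 − 41.843 = 75.157 m.
v² = 2a·d ⇒ a = v²/(2d) = 32.1869² / (2 × 75.157) = 1035.997 / 150.314 = 6.8922 m/s².

Required deceleration ≈ 6.89 m/s²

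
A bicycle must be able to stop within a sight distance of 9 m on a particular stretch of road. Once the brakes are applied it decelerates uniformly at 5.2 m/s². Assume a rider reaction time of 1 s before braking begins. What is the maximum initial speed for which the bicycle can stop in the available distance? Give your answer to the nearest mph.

Maximum speed ≈ 13 mph

Stopping distance: v·t_r + v²/(2a) = 9 with t_r = 1 s and a = 5.200 m/s².
So v² + 10.400 v − 93.60 = 0.
Positive root: v = −a·t_r + √((a·t_r)² + 2a·d) = −5.200 + √(27.040 + 93.60) = 5.7836 m/s.
5.7836 m/s ÷ 0.44704 = 12.938 mph.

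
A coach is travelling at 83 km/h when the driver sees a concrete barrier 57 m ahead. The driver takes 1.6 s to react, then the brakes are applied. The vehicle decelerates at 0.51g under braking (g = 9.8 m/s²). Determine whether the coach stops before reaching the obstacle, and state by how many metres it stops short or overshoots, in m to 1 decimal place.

No — it overshoots by 33.1 m

83 km/h ÷ 3.6 = 23.0556 m/s.
a = 0.51 × 9.8 = 4.998 m/s².
Reaction distance = 23.0556 × 1.6 = 36.889 m.
Braking distance = v²/(2a) = 531.561 / 9.996 = 53.177 m.
Total stopping distance = 36.889 + 53.177 = 90.066 m, vs 57 m available — it cannot stop in time and overshoots by 90.066 − 57 = 33.066 m.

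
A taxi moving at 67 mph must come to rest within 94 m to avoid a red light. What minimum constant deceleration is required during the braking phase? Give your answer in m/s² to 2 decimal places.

67 mph × 0.44704 = 29.9517 m/s.
v² = 2a·d ⇒ a = v²/(2d) = 29.9517² / (2 × 94.000) = 897.104 / 188.000 = 4.7718 m/s².

Required deceleration ≈ 4.77 m/s²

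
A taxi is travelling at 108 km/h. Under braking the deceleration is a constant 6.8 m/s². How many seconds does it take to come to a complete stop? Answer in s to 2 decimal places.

Braking time ≈ 4.41 s

108 km/h ÷ 3.6 = 30.0000 m/s.
Braking time = v/a = 30.0000 / 6.800 = 4.412 s.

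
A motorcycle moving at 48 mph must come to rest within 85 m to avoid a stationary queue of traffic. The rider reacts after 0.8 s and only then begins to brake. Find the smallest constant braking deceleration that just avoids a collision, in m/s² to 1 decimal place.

Required deceleration ≈ 3.4 m/s²

48 mph × 0.44704 = 21.4579 m/s.
Distance covered during reaction = 21.4579 × 0.8 = 17.166 m.
Distance available for braking: 85 − 17.166 = 67.834 m.
v² = 2a·d ⇒ a = v²/(2d) = 21.4579² / (2 × 67.834) = 460.441 / 135.668 = 3.3939 m/s².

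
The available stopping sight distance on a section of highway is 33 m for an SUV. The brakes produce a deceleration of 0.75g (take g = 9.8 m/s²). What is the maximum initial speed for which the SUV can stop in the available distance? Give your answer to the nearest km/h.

a = 0.75 × 9.8 = 7.350 m/s².
v²/(2a) = d ⇒ v = √(2 × 7.350 × 33) = √485.10 = 22.0250 m/s.
22.0250 m/s × 3.6 = 79.290 km/h.

Maximum speed ≈ 79 km/h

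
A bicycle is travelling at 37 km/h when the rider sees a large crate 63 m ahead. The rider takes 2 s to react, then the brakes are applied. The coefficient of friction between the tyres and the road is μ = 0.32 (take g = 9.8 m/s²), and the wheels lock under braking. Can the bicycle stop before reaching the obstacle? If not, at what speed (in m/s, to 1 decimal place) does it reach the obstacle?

37 km/h ÷ 3.6 = 10.2778 m/s.
a = μg = 0.32 × 9.8 = 3.136 m/s².
Reaction distance = 10.2778 × 2 = 20.556 m.
Braking distance = v²/(2a) = 105.633 / 6.272 = 16.842 m.
Total stopping distance = 20.556 + 16.842 = 37.398 m, vs 63 m available — it stops with 63 − 37.398 = 25.602 m to spare.

Yes — it stops about 25.6 m short of the obstacle, so it never reaches it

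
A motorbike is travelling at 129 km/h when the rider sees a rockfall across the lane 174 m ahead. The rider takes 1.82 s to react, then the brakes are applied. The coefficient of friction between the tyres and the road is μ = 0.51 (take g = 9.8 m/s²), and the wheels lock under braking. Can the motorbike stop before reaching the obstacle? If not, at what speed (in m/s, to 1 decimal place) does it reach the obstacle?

129 km/h ÷ 3.6 = 35.8333 m/s.
a = μg = 0.51 × 9.8 = 4.998 m/s².
Reaction distance = 35.8333 × 1.82 = 65.217 m.
Braking distance needed to stop: v²/(2a) = 1284.025 / 9.996 = 128.454 m, so total needed = 65.217 + 128.454 = 193.671 m > 174 m — it cannot stop.
Distance remaining when braking begins: 174 − 65.217 = 108.783 m.
v² = v₀² − 2a·d = 1284.025 − 2 × 4.998 × 108.783 = 196.630 m²/s².
v = √196.630 = 14.022 m/s.

No — it strikes the obstacle at 14.0 m/s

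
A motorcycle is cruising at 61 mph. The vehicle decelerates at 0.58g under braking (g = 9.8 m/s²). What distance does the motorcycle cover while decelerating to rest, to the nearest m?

61 mph × 0.44704 = 27.2694 m/s.
a = 0.58 × 9.8 = 5.684 m/s².
Braking distance = v²/(2a) = 27.2694² / (2 × 5.684) = 743.620 / 11.368 = 65.413 m.

Braking distance ≈ 65 m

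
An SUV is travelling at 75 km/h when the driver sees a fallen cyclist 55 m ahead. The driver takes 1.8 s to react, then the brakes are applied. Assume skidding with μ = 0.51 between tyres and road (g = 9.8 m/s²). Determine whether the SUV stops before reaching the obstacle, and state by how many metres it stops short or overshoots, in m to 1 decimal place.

No — it overshoots by 25.9 m

75 km/h ÷ 3.6 = 20.8333 m/s.
a = μg = 0.51 × 9.8 = 4.998 m/s².
Reaction distance = 20.8333 × 1.8 = 37.500 m.
Braking distance = v²/(2a) = 434.026 / 9.996 = 43.420 m.
Total stopping distance = 37.500 + 43.420 = 80.920 m, vs 55 m available — it cannot stop in time and overshoots by 80.920 − 55 = 25.920 m.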